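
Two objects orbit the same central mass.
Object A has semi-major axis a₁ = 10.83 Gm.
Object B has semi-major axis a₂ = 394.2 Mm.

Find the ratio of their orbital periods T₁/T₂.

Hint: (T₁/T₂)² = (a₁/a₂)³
a₁ = 10.83 Gm = 1.083 × 10^10 m
a₂ = 394.2 Mm = 3.942 × 10^8 m
a₁/a₂ = 27.4734
T₁/T₂ = (a₁/a₂)^(3/2) = (27.4734)^1.5 = 144.002

Final answer: T₁/T₂ = 144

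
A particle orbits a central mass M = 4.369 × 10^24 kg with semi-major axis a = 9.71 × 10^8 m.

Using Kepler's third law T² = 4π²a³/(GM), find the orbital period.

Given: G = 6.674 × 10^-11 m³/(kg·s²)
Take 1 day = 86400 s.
M = 4.369 × 10^24 kg
GM = G × M = 6.674 × 10^-11 × 4.369 × 10^24 = 2.91587 × 10^14 m³/s²
a = 9.71 × 10^8 m
a³ = 9.15499 × 10^26 m³
T = 2π √(a³/GM) = 2π √((9.15499 × 10^26) / (2.91587 × 10^14)) = 2π × 1.77192 × 10^6 s
T = 1.11333 × 10^7 s ≈ 128.9 days

Final answer: 128.9 days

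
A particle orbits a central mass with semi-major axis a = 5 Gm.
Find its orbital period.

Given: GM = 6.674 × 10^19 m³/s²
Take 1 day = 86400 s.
a = 5 Gm = 5 × 10^9 m
GM = 6.674 × 10^19 m³/s²
a³ = 1.25 × 10^29 m³
T = 2π √(a³/GM) = 2π √((1.25 × 10^29) / (6.674 × 10^19)) = 2π × 43277.5 s
T = 271920 s ≈ 3.147 days

Final answer: 3.147 days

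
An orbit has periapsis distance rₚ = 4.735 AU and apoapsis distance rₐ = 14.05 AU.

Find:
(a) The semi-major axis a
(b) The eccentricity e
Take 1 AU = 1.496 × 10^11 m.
rₚ = 4.735 AU = 7.08356 × 10^11 m
rₐ = 14.05 AU = 2.10188 × 10^12 m
(a) a = (rₚ + rₐ)/2 = 1.40512 × 10^12 m ≈ 9.393 AU
(b) e = (rₐ − rₚ)/(rₐ + rₚ) = (1.39352 × 10^12) / (2.81024 × 10^12) = 0.495874

Final answer:
(a) a = 9.393 AU
(b) e = 0.4959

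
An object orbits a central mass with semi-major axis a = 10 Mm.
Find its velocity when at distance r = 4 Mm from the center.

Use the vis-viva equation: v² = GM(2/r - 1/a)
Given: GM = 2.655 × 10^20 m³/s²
a = 10 Mm = 1 × 10^7 m
r = 4 Mm = 4 × 10^6 m
GM = 2.655 × 10^20 m³/s²
2/r − 1/a = 5 × 10^-7 − 1 × 10^-7 = 4 × 10^-7 m⁻¹
v² = GM (2/r − 1/a) = 1.062 × 10^14 m²/s²
v = 1.03053 × 10^7 m/s ≈ 1.031 × 10^4 km/s

Final answer: 1.031 × 10^4 km/s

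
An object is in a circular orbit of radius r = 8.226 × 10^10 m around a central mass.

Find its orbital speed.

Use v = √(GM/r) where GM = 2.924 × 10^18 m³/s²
r = 8.226 × 10^10 m
GM = 2.924 × 10^18 m³/s²
GM/r = (2.924 × 10^18) / (8.226 × 10^10) = 3.55458 × 10^7 m²/s²
v = √(GM/r) = 5962.03 m/s ≈ 5.962 km/s

Final answer: 5.962 km/s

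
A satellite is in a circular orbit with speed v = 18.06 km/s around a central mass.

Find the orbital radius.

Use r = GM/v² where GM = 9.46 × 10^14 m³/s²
v = 18.06 km/s = 18060 m/s
GM = 9.46 × 10^14 m³/s²
v² = 3.26164 × 10^8 m²/s²
r = GM/v² = (9.46 × 10^14) / (3.26164 × 10^8) = 2.90038 × 10^6 m ≈ 2.9 Mm

Final answer: 2.9 Mm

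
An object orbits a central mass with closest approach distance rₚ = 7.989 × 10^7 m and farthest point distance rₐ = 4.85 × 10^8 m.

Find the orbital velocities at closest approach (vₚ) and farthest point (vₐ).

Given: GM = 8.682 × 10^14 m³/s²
rₚ = 7.989 × 10^7 m
rₐ = 4.85 × 10^8 m
GM = 8.682 × 10^14 m³/s²
a = (rₚ + rₐ)/2 = 2.82445 × 10^8 m
Vis-viva: v² = GM (2/r − 1/a)
vₚ² = 8.682 × 10^14 × (2.50344 × 10^-8 − 3.54051 × 10^-9) = 1.8661 × 10^7 m²/s²
vₚ = 4319.84 m/s ≈ 4.32 km/s
vₐ² = 8.682 × 10^14 × (4.12371 × 10^-9 − 3.54051 × 10^-9) = 506333 m²/s²
vₐ = 711.571 m/s ≈ 711.6 m/s

Final answer: vₚ = 4.32 km/s, vₐ = 711.6 m/s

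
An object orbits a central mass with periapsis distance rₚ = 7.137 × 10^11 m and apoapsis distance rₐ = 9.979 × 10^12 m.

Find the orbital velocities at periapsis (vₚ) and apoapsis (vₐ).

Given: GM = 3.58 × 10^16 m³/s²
rₚ = 7.137 × 10^11 m
rₐ = 9.979 × 10^12 m
GM = 3.58 × 10^16 m³/s²
a = (rₚ + rₐ)/2 = 5.34635 × 10^12 m
Vis-viva: v² = GM (2/r − 1/a)
vₚ² = 3.58 × 10^16 × (2.8023 × 10^-12 − 1.87043 × 10^-13) = 93626.1 m²/s²
vₚ = 305.984 m/s ≈ 306 m/s
vₐ² = 3.58 × 10^16 × (2.00421 × 10^-13 − 1.87043 × 10^-13) = 478.91 m²/s²
vₐ = 21.884 m/s ≈ 21.88 m/s

Final answer: vₚ = 306 m/s, vₐ = 21.88 m/s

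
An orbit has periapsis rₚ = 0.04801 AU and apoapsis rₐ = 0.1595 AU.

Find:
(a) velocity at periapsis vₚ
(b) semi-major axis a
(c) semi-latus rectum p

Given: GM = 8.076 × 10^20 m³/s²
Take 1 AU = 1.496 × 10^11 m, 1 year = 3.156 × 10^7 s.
rₚ = 0.04801 AU = 7.1823 × 10^9 m
rₐ = 0.1595 AU = 2.38612 × 10^10 m
GM = 8.076 × 10^20 m³/s²
a = (rₚ + rₐ)/2 = 1.55217 × 10^10 m
e = (rₐ − rₚ)/(rₐ + rₚ) = (1.66789 × 10^10) / (3.10435 × 10^10) = 0.537275
(a) vₚ² = GM (2/rₚ − 1/a) = 8.076 × 10^20 × (2.78462 × 10^-10 − 6.44257 × 10^-11) = 1.72856 × 10^11 m²/s²;  vₚ = 415760 m/s ≈ 87.71 AU/year
(b) a = 1.55217 × 10^10 m ≈ 0.1038 AU
(c) 1 − e² = 0.711335;  p = a(1 − e²) = 1.55217 × 10^10 × 0.711335 = 1.10412 × 10^10 m ≈ 0.0738 AU

Final answer:
(a) velocity at periapsis vₚ = 87.71 AU/year
(b) semi-major axis a = 0.1038 AU
(c) semi-latus rectum p = 0.0738 AU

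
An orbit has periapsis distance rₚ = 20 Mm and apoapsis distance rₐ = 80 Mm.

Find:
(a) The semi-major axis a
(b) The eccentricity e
rₚ = 20 Mm = 2 × 10^7 m
rₐ = 80 Mm = 8 × 10^7 m
(a) a = (rₚ + rₐ)/2 = 5 × 10^7 m ≈ 50 Mm
(b) e = (rₐ − rₚ)/(rₐ + rₚ) = (6 × 10^7) / (1 × 10^8) = 0.6

Final answer:
(a) a = 50 Mm
(b) e = 0.6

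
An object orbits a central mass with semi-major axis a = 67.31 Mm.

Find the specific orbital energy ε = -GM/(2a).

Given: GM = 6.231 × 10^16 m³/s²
a = 67.31 Mm = 6.731 × 10^7 m
GM = 6.231 × 10^16 m³/s²
2a = 1.3462 × 10^8 m
ε = −GM/(2a) = -4.62858 × 10^8 J/kg ≈ -462.9 MJ/kg

Final answer: -462.9 MJ/kg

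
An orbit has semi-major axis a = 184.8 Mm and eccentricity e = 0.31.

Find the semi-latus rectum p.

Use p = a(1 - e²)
a = 184.8 Mm = 1.848 × 10^8 m
e = 0.31,  e² = 0.0961,  1 − e² = 0.9039
p = a(1 − e²) = 1.848 × 10^8 m × 0.9039 = 1.67041 × 10^8 m ≈ 167 Mm

Final answer: p = 167 Mm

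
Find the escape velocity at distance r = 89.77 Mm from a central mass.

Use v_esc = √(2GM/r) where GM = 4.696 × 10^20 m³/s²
r = 89.77 Mm = 8.977 × 10^7 m
GM = 4.696 × 10^20 m³/s²
2GM/r = 2 × (4.696 × 10^20) / (8.977 × 10^7) = 1.04623 × 10^13 m²/s²
v_esc = √(2GM/r) = 3.23455 × 10^6 m/s ≈ 3235 km/s

Final answer: 3235 km/s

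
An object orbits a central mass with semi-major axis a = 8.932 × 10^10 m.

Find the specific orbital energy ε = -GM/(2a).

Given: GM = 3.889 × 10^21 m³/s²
a = 8.932 × 10^10 m
GM = 3.889 × 10^21 m³/s²
2a = 1.7864 × 10^11 m
ε = −GM/(2a) = -2.177 × 10^10 J/kg ≈ -21.77 GJ/kg

Final answer: -21.77 GJ/kg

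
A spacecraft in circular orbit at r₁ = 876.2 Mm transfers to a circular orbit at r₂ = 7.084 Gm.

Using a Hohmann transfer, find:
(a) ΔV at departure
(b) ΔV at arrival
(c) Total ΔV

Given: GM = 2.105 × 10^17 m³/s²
r₁ = 876.2 Mm = 8.762 × 10^8 m
r₂ = 7.084 Gm = 7.084 × 10^9 m
GM = 2.105 × 10^17 m³/s²
Transfer ellipse: a_t = (r₁ + r₂)/2 = 3.9801 × 10^9 m
Circular speed at r₁: v₁ = √(GM/r₁) = 15499.7 m/s
Transfer speed at r₁ (periapsis): v₁ₜ = √(GM(2/r₁ − 1/a_t)) = 20678.4 m/s
(a) ΔV₁ = v₁ₜ − v₁ = 5178.65 m/s ≈ 5.179 km/s
Circular speed at r₂: v₂ = √(GM/r₂) = 5451.13 m/s
Transfer speed at r₂ (apoapsis): v₂ₜ = √(GM(2/r₂ − 1/a_t)) = 2557.65 m/s
(b) ΔV₂ = v₂ − v₂ₜ = 2893.48 m/s ≈ 2.893 km/s
(c) ΔV_total = ΔV₁ + ΔV₂ = 8072.13 m/s ≈ 8.072 km/s

Final answer:
(a) ΔV₁ = 5.179 km/s
(b) ΔV₂ = 2.893 km/s
(c) ΔV_total = 8.072 km/s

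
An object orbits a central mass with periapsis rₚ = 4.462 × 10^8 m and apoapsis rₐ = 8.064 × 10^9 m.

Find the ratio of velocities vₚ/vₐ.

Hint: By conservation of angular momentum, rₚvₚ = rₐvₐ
rₚ = 4.462 × 10^8 m
rₐ = 8.064 × 10^9 m
rₚvₚ = rₐvₐ  ⇒  vₚ/vₐ = rₐ/rₚ
vₚ/vₐ = (8.064 × 10^9) / (4.462 × 10^8) = 18.0726

Final answer: vₚ/vₐ = 18.07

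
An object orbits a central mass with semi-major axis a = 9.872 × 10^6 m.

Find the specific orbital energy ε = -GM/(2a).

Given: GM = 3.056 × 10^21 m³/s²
a = 9.872 × 10^6 m
GM = 3.056 × 10^21 m³/s²
2a = 1.9744 × 10^7 m
ε = −GM/(2a) = -1.54781 × 10^14 J/kg ≈ -1.548 × 10^5 GJ/kg

Final answer: -1.548 × 10^5 GJ/kg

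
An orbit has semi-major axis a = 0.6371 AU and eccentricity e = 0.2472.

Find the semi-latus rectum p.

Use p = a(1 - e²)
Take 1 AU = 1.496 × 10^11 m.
a = 0.6371 AU = 9.53102 × 10^10 m
e = 0.2472,  e² = 0.0611078,  1 − e² = 0.938892
p = a(1 − e²) = 9.53102 × 10^10 m × 0.938892 = 8.9486 × 10^10 m ≈ 0.5982 AU

Final answer: p = 0.5982 AU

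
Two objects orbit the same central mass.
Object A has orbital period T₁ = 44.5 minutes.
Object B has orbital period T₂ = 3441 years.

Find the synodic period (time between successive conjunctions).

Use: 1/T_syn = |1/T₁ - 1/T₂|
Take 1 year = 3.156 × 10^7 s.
T₁ = 44.5 minutes = 2670 s
T₂ = 3441 years = 1.08598 × 10^11 s
1/T₁ = 0.000374532 s⁻¹
1/T₂ = 9.20828 × 10^-12 s⁻¹
|1/T₁ − 1/T₂| = 0.000374532 s⁻¹
T_syn = 1 / |1/T₁ − 1/T₂| = 2670 s ≈ 44.5 minutes

Final answer: T_syn = 44.5 minutes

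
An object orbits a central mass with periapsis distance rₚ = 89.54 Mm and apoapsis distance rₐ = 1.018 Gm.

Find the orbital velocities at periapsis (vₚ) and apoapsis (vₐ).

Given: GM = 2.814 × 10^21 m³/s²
rₚ = 89.54 Mm = 8.954 × 10^7 m
rₐ = 1.018 Gm = 1.018 × 10^9 m
GM = 2.814 × 10^21 m³/s²
a = (rₚ + rₐ)/2 = 5.5377 × 10^8 m
Vis-viva: v² = GM (2/r − 1/a)
vₚ² = 2.814 × 10^21 × (2.23364 × 10^-8 − 1.8058 × 10^-9) = 5.77731 × 10^13 m²/s²
vₚ = 7.60086 × 10^6 m/s ≈ 7601 km/s
vₐ² = 2.814 × 10^21 × (1.96464 × 10^-9 − 1.8058 × 10^-9) = 4.46955 × 10^11 m²/s²
vₐ = 668547 m/s ≈ 668.5 km/s

Final answer: vₚ = 7601 km/s, vₐ = 668.5 km/s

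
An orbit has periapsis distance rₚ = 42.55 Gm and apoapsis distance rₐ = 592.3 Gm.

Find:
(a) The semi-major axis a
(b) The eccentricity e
rₚ = 42.55 Gm = 4.255 × 10^10 m
rₐ = 592.3 Gm = 5.923 × 10^11 m
(a) a = (rₚ + rₐ)/2 = 3.17425 × 10^11 m ≈ 317.4 Gm
(b) e = (rₐ − rₚ)/(rₐ + rₚ) = (5.4975 × 10^11) / (6.3485 × 10^11) = 0.865953

Final answer:
(a) a = 317.4 Gm
(b) e = 0.866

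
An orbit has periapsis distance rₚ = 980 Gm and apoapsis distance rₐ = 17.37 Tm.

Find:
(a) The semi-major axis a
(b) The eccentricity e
rₚ = 980 Gm = 9.8 × 10^11 m
rₐ = 17.37 Tm = 1.737 × 10^13 m
(a) a = (rₚ + rₐ)/2 = 9.175 × 10^12 m ≈ 9.175 Tm
(b) e = (rₐ − rₚ)/(rₐ + rₚ) = (1.639 × 10^13) / (1.835 × 10^13) = 0.893188

Final answer:
(a) a = 9.175 Tm
(b) e = 0.8932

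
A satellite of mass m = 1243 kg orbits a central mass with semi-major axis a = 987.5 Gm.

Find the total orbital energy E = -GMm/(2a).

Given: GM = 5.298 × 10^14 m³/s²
a = 987.5 Gm = 9.875 × 10^11 m
GM = 5.298 × 10^14 m³/s²
2a = 1.975 × 10^12 m
GMm = 5.298 × 10^14 × 1243 = 6.58541 × 10^17 m³·kg/s²
E = −GMm/(2a) = -333439 J ≈ -333.4 kJ

Final answer: -333.4 kJ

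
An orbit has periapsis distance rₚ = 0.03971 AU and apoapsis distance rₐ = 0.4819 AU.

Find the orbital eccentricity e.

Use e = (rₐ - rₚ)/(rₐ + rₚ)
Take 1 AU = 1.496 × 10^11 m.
rₚ = 0.03971 AU = 5.94062 × 10^9 m
rₐ = 0.4819 AU = 7.20922 × 10^10 m
rₐ − rₚ = 6.61516 × 10^10 m
rₐ + rₚ = 7.80329 × 10^10 m
e = (rₐ − rₚ)/(rₐ + rₚ) = 0.847741

Final answer: e = 0.8477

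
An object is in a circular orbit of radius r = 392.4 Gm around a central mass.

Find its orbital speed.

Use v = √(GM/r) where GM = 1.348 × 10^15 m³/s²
r = 392.4 Gm = 3.924 × 10^11 m
GM = 1.348 × 10^15 m³/s²
GM/r = (1.348 × 10^15) / (3.924 × 10^11) = 3435.27 m²/s²
v = √(GM/r) = 58.6112 m/s ≈ 58.61 m/s

Final answer: 58.61 m/s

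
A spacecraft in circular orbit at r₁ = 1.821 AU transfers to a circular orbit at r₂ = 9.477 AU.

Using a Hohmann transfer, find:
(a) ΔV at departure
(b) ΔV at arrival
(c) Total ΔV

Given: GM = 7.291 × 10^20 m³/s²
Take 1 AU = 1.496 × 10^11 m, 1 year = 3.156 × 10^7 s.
r₁ = 1.821 AU = 2.72422 × 10^11 m
r₂ = 9.477 AU = 1.41776 × 10^12 m
GM = 7.291 × 10^20 m³/s²
Transfer ellipse: a_t = (r₁ + r₂)/2 = 8.4509 × 10^11 m
Circular speed at r₁: v₁ = √(GM/r₁) = 51733.6 m/s
Transfer speed at r₁ (periapsis): v₁ₜ = √(GM(2/r₁ − 1/a_t)) = 67007.3 m/s
(a) ΔV₁ = v₁ₜ − v₁ = 15273.7 m/s ≈ 3.222 AU/year
Circular speed at r₂: v₂ = √(GM/r₂) = 22677.4 m/s
Transfer speed at r₂ (apoapsis): v₂ₜ = √(GM(2/r₂ − 1/a_t)) = 12875.4 m/s
(b) ΔV₂ = v₂ − v₂ₜ = 9801.93 m/s ≈ 2.068 AU/year
(c) ΔV_total = ΔV₁ + ΔV₂ = 25075.7 m/s ≈ 5.29 AU/year

Final answer:
(a) ΔV₁ = 3.222 AU/year
(b) ΔV₂ = 2.068 AU/year
(c) ΔV_total = 5.29 AU/year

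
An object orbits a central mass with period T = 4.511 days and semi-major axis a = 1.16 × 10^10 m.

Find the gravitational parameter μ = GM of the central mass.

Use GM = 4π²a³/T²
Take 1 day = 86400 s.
T = 4.511 days = 389750 s
a = 1.16 × 10^10 m
a³ = 1.5609 × 10^30 m³
T² = 1.51905 × 10^11 s²
GM = 4π² × (1.5609 × 10^30) / (1.51905 × 10^11) = 4.05658 × 10^20 m³/s²
GM ≈ 4.057 × 10^20 m³/s²

Final answer: GM = 4.057 × 10^20 m³/s²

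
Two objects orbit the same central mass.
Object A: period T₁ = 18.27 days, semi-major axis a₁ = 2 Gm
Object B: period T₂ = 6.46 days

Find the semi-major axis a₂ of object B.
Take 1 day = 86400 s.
T₁ = 18.27 days = 1.57853 × 10^6 s
T₂ = 6.46 days = 558144 s
a₁ = 2 Gm = 2 × 10^9 m
Kepler's third law: (T₂/T₁)² = (a₂/a₁)³  ⇒  a₂ = a₁ (T₂/T₁)^(2/3)
T₂/T₁ = 0.353585
(T₂/T₁)^(2/3) = 0.50003
a₂ = 2 × 10^9 m × 0.50003 = 1.00006 × 10^9 m ≈ 1 Gm

Final answer: a₂ = 1 Gm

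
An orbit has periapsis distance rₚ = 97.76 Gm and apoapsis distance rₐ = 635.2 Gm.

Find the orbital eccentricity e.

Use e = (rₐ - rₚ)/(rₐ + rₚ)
rₚ = 97.76 Gm = 9.776 × 10^10 m
rₐ = 635.2 Gm = 6.352 × 10^11 m
rₐ − rₚ = 5.3744 × 10^11 m
rₐ + rₚ = 7.3296 × 10^11 m
e = (rₐ − rₚ)/(rₐ + rₚ) = 0.733246

Final answer: e = 0.7332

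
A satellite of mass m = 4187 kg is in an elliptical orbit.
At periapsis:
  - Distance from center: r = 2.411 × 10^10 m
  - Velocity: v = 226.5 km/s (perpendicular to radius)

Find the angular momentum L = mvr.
r = 2.411 × 10^10 m
v = 226.5 km/s = 226500 m/s
vr = 226500 × 2.411 × 10^10 = 5.46092 × 10^15 m²/s
L = m × vr = 4187 × 5.46092 × 10^15 = 2.28649 × 10^19 kg·m²/s ≈ 2.286 × 10^19 kg·m²/s

Final answer: L = 2.286 × 10^19 kg·m²/s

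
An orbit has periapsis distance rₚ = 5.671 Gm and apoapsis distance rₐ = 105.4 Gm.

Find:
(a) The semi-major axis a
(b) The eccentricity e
rₚ = 5.671 Gm = 5.671 × 10^9 m
rₐ = 105.4 Gm = 1.054 × 10^11 m
(a) a = (rₚ + rₐ)/2 = 5.55355 × 10^10 m ≈ 55.54 Gm
(b) e = (rₐ − rₚ)/(rₐ + rₚ) = (9.9729 × 10^10) / (1.11071 × 10^11) = 0.897885

Final answer:
(a) a = 55.54 Gm
(b) e = 0.8979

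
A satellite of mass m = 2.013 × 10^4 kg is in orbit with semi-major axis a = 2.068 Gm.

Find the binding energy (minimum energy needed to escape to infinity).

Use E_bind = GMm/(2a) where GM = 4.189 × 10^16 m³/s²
a = 2.068 Gm = 2.068 × 10^9 m
GM = 4.189 × 10^16 m³/s²
m = 2.013 × 10^4 kg
GMm = 4.189 × 10^16 × 20130 = 8.43246 × 10^20 m³·kg/s²
2a = 4.136 × 10^9 m
E_bind = GMm/(2a) = 2.0388 × 10^11 J ≈ 203.9 GJ

Final answer: 203.9 GJ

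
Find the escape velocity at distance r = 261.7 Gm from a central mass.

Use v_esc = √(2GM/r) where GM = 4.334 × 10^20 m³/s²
r = 261.7 Gm = 2.617 × 10^11 m
GM = 4.334 × 10^20 m³/s²
2GM/r = 2 × (4.334 × 10^20) / (2.617 × 10^11) = 3.31219 × 10^9 m²/s²
v_esc = √(2GM/r) = 57551.6 m/s ≈ 57.55 km/s

Final answer: 57.55 km/s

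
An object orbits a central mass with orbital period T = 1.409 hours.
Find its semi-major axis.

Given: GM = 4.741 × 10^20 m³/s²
T = 1.409 hours = 5072.4 s
GM = 4.741 × 10^20 m³/s²
Kepler's third law: a³ = GM T² / (4π²)
T² = 2.57292 × 10^7 s²
a³ = (4.741 × 10^20) × (2.57292 × 10^7) / (4π²) = 3.08985 × 10^26 m³
a = (a³)^(1/3) = 6.7605 × 10^8 m ≈ 676.1 Mm

Final answer: 676.1 Mm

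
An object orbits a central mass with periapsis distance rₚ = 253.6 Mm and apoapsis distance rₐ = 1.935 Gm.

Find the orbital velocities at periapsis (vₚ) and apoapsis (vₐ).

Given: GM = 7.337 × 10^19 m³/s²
rₚ = 253.6 Mm = 2.536 × 10^8 m
rₐ = 1.935 Gm = 1.935 × 10^9 m
GM = 7.337 × 10^19 m³/s²
a = (rₚ + rₐ)/2 = 1.0943 × 10^9 m
Vis-viva: v² = GM (2/r − 1/a)
vₚ² = 7.337 × 10^19 × (7.88644 × 10^-9 − 9.13826 × 10^-10) = 5.1158 × 10^11 m²/s²
vₚ = 715248 m/s ≈ 715.2 km/s
vₐ² = 7.337 × 10^19 × (1.03359 × 10^-9 − 9.13826 × 10^-10) = 8.7872 × 10^9 m²/s²
vₐ = 93740.1 m/s ≈ 93.74 km/s

Final answer: vₚ = 715.2 km/s, vₐ = 93.74 km/s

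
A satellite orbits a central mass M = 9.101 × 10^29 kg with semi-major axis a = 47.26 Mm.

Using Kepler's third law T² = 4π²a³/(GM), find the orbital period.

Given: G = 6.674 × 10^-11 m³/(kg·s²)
M = 9.101 × 10^29 kg
GM = G × M = 6.674 × 10^-11 × 9.101 × 10^29 = 6.07401 × 10^19 m³/s²
a = 47.26 Mm = 4.726 × 10^7 m
a³ = 1.05556 × 10^23 m³
T = 2π √(a³/GM) = 2π √((1.05556 × 10^23) / (6.07401 × 10^19)) = 2π × 41.6872 s
T = 261.929 s ≈ 4.365 minutes

Final answer: 4.365 minutes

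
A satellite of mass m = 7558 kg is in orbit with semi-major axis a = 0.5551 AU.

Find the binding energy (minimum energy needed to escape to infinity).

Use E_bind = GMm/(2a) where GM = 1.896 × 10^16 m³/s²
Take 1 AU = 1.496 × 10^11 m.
a = 0.5551 AU = 8.3043 × 10^10 m
GM = 1.896 × 10^16 m³/s²
m = 7558 kg
GMm = 1.896 × 10^16 × 7558 = 1.433 × 10^20 m³·kg/s²
2a = 1.66086 × 10^11 m
E_bind = GMm/(2a) = 8.62805 × 10^8 J ≈ 862.8 MJ

Final answer: 862.8 MJ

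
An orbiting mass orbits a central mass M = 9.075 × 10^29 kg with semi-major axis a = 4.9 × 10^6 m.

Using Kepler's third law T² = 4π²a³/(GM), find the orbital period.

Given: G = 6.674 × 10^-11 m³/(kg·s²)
M = 9.075 × 10^29 kg
GM = G × M = 6.674 × 10^-11 × 9.075 × 10^29 = 6.05665 × 10^19 m³/s²
a = 4.9 × 10^6 m
a³ = 1.17649 × 10^20 m³
T = 2π √(a³/GM) = 2π √((1.17649 × 10^20) / (6.05665 × 10^19)) = 2π × 1.39373 s
T = 8.75704 s ≈ 8.757 seconds

Final answer: 8.757 seconds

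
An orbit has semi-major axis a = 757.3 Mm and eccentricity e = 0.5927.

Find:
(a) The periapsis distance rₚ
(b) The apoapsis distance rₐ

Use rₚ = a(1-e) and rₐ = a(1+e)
a = 757.3 Mm = 7.573 × 10^8 m
e = 0.5927:  1 − e = 0.4073,  1 + e = 1.5927
(a) rₚ = a(1 − e) = 7.573 × 10^8 m × 0.4073 = 3.08448 × 10^8 m ≈ 308.4 Mm
(b) rₐ = a(1 + e) = 7.573 × 10^8 m × 1.5927 = 1.20615 × 10^9 m ≈ 1.206 Gm

Final answer:
(a) rₚ = 308.4 Mm
(b) rₐ = 1.206 Gm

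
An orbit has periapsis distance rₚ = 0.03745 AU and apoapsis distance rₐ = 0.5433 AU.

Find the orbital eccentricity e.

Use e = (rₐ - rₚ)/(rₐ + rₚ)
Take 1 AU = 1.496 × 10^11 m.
rₚ = 0.03745 AU = 5.60252 × 10^9 m
rₐ = 0.5433 AU = 8.12777 × 10^10 m
rₐ − rₚ = 7.56752 × 10^10 m
rₐ + rₚ = 8.68802 × 10^10 m
e = (rₐ − rₚ)/(rₐ + rₚ) = 0.871029

Final answer: e = 0.871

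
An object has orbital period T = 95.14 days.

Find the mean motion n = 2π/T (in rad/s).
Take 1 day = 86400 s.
T = 95.14 days = 8.2201 × 10^6 s
n = 2π / (8.2201 × 10^6 s) = 7.64369 × 10^-7 rad/s ≈ 7.644 × 10^-7 rad/s

Final answer: n = 7.644 × 10^-7 rad/s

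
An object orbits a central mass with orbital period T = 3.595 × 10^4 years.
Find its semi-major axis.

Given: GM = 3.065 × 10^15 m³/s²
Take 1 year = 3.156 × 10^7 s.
T = 3.595 × 10^4 years = 1.13458 × 10^12 s
GM = 3.065 × 10^15 m³/s²
Kepler's third law: a³ = GM T² / (4π²)
T² = 1.28728 × 10^24 s²
a³ = (3.065 × 10^15) × (1.28728 × 10^24) / (4π²) = 9.99407 × 10^37 m³
a = (a³)^(1/3) = 4.64067 × 10^12 m ≈ 4.641 Tm

Final answer: 4.641 Tm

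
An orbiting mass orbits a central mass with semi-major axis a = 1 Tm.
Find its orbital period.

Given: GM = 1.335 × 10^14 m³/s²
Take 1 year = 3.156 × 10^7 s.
a = 1 Tm = 1 × 10^12 m
GM = 1.335 × 10^14 m³/s²
a³ = 1 × 10^36 m³
T = 2π √(a³/GM) = 2π √((1 × 10^36) / (1.335 × 10^14)) = 2π × 8.65485 × 10^10 s
T = 5.438 × 10^11 s ≈ 1.723 × 10^4 years

Final answer: 1.723 × 10^4 years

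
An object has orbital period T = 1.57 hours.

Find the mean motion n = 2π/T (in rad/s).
T = 1.57 hours = 5652 s
n = 2π / 5652 s = 0.00111167 rad/s ≈ 0.001112 rad/s

Final answer: n = 0.001112 rad/s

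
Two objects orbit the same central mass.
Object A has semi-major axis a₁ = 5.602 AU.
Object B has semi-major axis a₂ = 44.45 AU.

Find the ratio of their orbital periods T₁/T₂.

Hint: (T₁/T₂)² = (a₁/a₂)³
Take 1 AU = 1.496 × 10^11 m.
a₁ = 5.602 AU = 8.38059 × 10^11 m
a₂ = 44.45 AU = 6.64972 × 10^12 m
a₁/a₂ = 0.126029
T₁/T₂ = (a₁/a₂)^(3/2) = (0.126029)^1.5 = 0.0447411

Final answer: T₁/T₂ = 0.04474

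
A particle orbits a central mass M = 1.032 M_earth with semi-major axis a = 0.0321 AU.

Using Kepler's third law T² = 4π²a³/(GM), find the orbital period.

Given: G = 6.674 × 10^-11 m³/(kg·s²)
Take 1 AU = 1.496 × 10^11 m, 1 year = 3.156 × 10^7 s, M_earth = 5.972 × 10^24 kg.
M = 1.032 M_earth = 6.1631 × 10^24 kg
GM = G × M = 6.674 × 10^-11 × 6.1631 × 10^24 = 4.11326 × 10^14 m³/s²
a = 0.0321 AU = 4.80216 × 10^9 m
a³ = 1.10741 × 10^29 m³
T = 2π √(a³/GM) = 2π √((1.10741 × 10^29) / (4.11326 × 10^14)) = 2π × 1.64082 × 10^7 s
T = 1.03096 × 10^8 s ≈ 3.267 years

Final answer: 3.267 years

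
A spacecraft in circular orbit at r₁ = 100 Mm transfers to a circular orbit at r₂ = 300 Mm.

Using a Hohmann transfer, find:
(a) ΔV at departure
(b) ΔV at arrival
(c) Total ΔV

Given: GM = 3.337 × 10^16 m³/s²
r₁ = 100 Mm = 1 × 10^8 m
r₂ = 300 Mm = 3 × 10^8 m
GM = 3.337 × 10^16 m³/s²
Transfer ellipse: a_t = (r₁ + r₂)/2 = 2 × 10^8 m
Circular speed at r₁: v₁ = √(GM/r₁) = 18267.5 m/s
Transfer speed at r₁ (periapsis): v₁ₜ = √(GM(2/r₁ − 1/a_t)) = 22373 m/s
(a) ΔV₁ = v₁ₜ − v₁ = 4105.52 m/s ≈ 4.106 km/s
Circular speed at r₂: v₂ = √(GM/r₂) = 10546.7 m/s
Transfer speed at r₂ (apoapsis): v₂ₜ = √(GM(2/r₂ − 1/a_t)) = 7457.66 m/s
(b) ΔV₂ = v₂ − v₂ₜ = 3089.06 m/s ≈ 3.089 km/s
(c) ΔV_total = ΔV₁ + ΔV₂ = 7194.58 m/s ≈ 7.195 km/s

Final answer:
(a) ΔV₁ = 4.106 km/s
(b) ΔV₂ = 3.089 km/s
(c) ΔV_total = 7.195 km/s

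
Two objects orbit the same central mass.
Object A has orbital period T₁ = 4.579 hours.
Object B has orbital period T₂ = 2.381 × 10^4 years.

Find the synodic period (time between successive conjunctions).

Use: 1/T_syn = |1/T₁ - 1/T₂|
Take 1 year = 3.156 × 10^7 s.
T₁ = 4.579 hours = 16484.4 s
T₂ = 2.381 × 10^4 years = 7.51444 × 10^11 s
1/T₁ = 6.06634 × 10^-5 s⁻¹
1/T₂ = 1.33077 × 10^-12 s⁻¹
|1/T₁ − 1/T₂| = 6.06634 × 10^-5 s⁻¹
T_syn = 1 / |1/T₁ − 1/T₂| = 16484.4 s ≈ 4.579 hours

Final answer: T_syn = 4.579 hours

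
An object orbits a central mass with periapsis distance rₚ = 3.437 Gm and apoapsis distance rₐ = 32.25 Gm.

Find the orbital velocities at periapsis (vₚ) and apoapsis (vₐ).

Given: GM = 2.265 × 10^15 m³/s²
rₚ = 3.437 Gm = 3.437 × 10^9 m
rₐ = 32.25 Gm = 3.225 × 10^10 m
GM = 2.265 × 10^15 m³/s²
a = (rₚ + rₐ)/2 = 1.78435 × 10^10 m
Vis-viva: v² = GM (2/r − 1/a)
vₚ² = 2.265 × 10^15 × (5.81903 × 10^-10 − 5.60428 × 10^-11) = 1.19107 × 10^6 m²/s²
vₚ = 1091.36 m/s ≈ 1.091 km/s
vₐ² = 2.265 × 10^15 × (6.20155 × 10^-11 − 5.60428 × 10^-11) = 13528.1 m²/s²
vₐ = 116.311 m/s ≈ 116.3 m/s

Final answer: vₚ = 1.091 km/s, vₐ = 116.3 m/s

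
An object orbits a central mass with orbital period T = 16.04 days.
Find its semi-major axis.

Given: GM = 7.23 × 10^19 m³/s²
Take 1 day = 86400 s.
T = 16.04 days = 1.38586 × 10^6 s
GM = 7.23 × 10^19 m³/s²
Kepler's third law: a³ = GM T² / (4π²)
T² = 1.9206 × 10^12 s²
a³ = (7.23 × 10^19) × (1.9206 × 10^12) / (4π²) = 3.51734 × 10^30 m³
a = (a³)^(1/3) = 1.5208 × 10^10 m ≈ 1.521 × 10^10 m

Final answer: 1.521 × 10^10 m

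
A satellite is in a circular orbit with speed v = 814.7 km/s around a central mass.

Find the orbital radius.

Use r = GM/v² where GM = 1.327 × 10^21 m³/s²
v = 814.7 km/s = 814700 m/s
GM = 1.327 × 10^21 m³/s²
v² = 6.63736 × 10^11 m²/s²
r = GM/v² = (1.327 × 10^21) / (6.63736 × 10^11) = 1.99929 × 10^9 m ≈ 1.999 Gm

Final answer: 1.999 Gm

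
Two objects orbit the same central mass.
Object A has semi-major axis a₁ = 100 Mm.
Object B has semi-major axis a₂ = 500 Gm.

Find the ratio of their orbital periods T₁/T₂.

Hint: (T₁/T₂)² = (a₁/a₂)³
a₁ = 100 Mm = 1 × 10^8 m
a₂ = 500 Gm = 5 × 10^11 m
a₁/a₂ = 0.0002
T₁/T₂ = (a₁/a₂)^(3/2) = (0.0002)^1.5 = 2.82843 × 10^-6

Final answer: T₁/T₂ = 2.828 × 10^-6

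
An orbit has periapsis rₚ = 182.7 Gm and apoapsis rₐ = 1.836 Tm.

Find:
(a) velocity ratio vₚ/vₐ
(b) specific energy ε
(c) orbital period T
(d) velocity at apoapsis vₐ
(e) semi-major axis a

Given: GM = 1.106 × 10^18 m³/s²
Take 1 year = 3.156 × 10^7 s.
rₚ = 182.7 Gm = 1.827 × 10^11 m
rₐ = 1.836 Tm = 1.836 × 10^12 m
GM = 1.106 × 10^18 m³/s²
a = (rₚ + rₐ)/2 = 1.00935 × 10^12 m
e = (rₐ − rₚ)/(rₐ + rₚ) = (1.6533 × 10^12) / (2.0187 × 10^12) = 0.818992
(a) vₚ/vₐ = rₐ/rₚ (angular momentum) = (1.836 × 10^12) / (1.827 × 10^11) = 10.0493 ≈ 10.05
(b) 2a = 2.0187 × 10^12 m;  ε = −GM/(2a) = -547877 J/kg ≈ -547.9 kJ/kg
(c) a³ = 1.02831 × 10^36 m³;  T = 2π √(a³/GM) = 2π × 9.6424 × 10^8 s = 6.0585 × 10^9 s ≈ 192 years
(d) vₐ² = GM (2/rₐ − 1/a) = 1.106 × 10^18 × (1.08932 × 10^-12 − 9.90737 × 10^-13) = 109038 m²/s²;  vₐ = 330.21 m/s ≈ 330.2 m/s
(e) a = 1.00935 × 10^12 m ≈ 1.009 Tm

Final answer:
(a) velocity ratio vₚ/vₐ = 10.05
(b) specific energy ε = -547.9 kJ/kg
(c) orbital period T = 192 years
(d) velocity at apoapsis vₐ = 330.2 m/s
(e) semi-major axis a = 1.009 Tm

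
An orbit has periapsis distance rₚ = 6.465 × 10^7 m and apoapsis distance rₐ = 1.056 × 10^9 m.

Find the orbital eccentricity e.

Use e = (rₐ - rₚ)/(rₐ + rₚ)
rₚ = 6.465 × 10^7 m
rₐ = 1.056 × 10^9 m
rₐ − rₚ = 9.9135 × 10^8 m
rₐ + rₚ = 1.12065 × 10^9 m
e = (rₐ − rₚ)/(rₐ + rₚ) = 0.884621

Final answer: e = 0.8846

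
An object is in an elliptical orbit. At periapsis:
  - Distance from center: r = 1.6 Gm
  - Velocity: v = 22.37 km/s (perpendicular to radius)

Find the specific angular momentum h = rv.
r = 1.6 Gm = 1.6 × 10^9 m
v = 22.37 km/s = 22370 m/s
h = rv = 1.6 × 10^9 × 22370 = 3.5792 × 10^13 m²/s ≈ 3.579 × 10^13 m²/s

Final answer: h = 3.579 × 10^13 m²/s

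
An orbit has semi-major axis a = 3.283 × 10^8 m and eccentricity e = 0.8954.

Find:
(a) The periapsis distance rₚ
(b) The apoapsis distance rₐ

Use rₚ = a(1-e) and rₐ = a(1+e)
a = 3.283 × 10^8 m
e = 0.8954:  1 − e = 0.1046,  1 + e = 1.8954
(a) rₚ = a(1 − e) = 3.283 × 10^8 m × 0.1046 = 3.43402 × 10^7 m ≈ 3.434 × 10^7 m
(b) rₐ = a(1 + e) = 3.283 × 10^8 m × 1.8954 = 6.2226 × 10^8 m ≈ 6.223 × 10^8 m

Final answer:
(a) rₚ = 3.434 × 10^7 m
(b) rₐ = 6.223 × 10^8 m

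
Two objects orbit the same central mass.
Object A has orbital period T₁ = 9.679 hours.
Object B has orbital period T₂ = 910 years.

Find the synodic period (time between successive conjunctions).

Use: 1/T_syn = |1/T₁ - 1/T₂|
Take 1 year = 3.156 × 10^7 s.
T₁ = 9.679 hours = 34844.4 s
T₂ = 910 years = 2.87196 × 10^10 s
1/T₁ = 2.8699 × 10^-5 s⁻¹
1/T₂ = 3.48194 × 10^-11 s⁻¹
|1/T₁ − 1/T₂| = 2.8699 × 10^-5 s⁻¹
T_syn = 1 / |1/T₁ − 1/T₂| = 34844.4 s ≈ 9.679 hours

Final answer: T_syn = 9.679 hours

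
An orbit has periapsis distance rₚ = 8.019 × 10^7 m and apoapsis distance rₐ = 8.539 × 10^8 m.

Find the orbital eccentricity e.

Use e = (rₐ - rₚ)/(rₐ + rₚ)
rₚ = 8.019 × 10^7 m
rₐ = 8.539 × 10^8 m
rₐ − rₚ = 7.7371 × 10^8 m
rₐ + rₚ = 9.3409 × 10^8 m
e = (rₐ − rₚ)/(rₐ + rₚ) = 0.828303

Final answer: e = 0.8283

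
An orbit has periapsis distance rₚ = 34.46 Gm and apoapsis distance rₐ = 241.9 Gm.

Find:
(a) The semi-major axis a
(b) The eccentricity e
rₚ = 34.46 Gm = 3.446 × 10^10 m
rₐ = 241.9 Gm = 2.419 × 10^11 m
(a) a = (rₚ + rₐ)/2 = 1.3818 × 10^11 m ≈ 138.2 Gm
(b) e = (rₐ − rₚ)/(rₐ + rₚ) = (2.0744 × 10^11) / (2.7636 × 10^11) = 0.750615

Final answer:
(a) a = 138.2 Gm
(b) e = 0.7506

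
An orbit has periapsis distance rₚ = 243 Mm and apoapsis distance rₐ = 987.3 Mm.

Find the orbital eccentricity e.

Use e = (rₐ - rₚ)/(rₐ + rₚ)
rₚ = 243 Mm = 2.43 × 10^8 m
rₐ = 987.3 Mm = 9.873 × 10^8 m
rₐ − rₚ = 7.443 × 10^8 m
rₐ + rₚ = 1.2303 × 10^9 m
e = (rₐ − rₚ)/(rₐ + rₚ) = 0.604974

Final answer: e = 0.605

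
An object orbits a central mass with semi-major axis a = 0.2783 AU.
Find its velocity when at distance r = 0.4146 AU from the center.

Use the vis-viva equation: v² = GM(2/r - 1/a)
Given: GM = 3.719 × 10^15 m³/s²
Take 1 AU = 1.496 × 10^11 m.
a = 0.2783 AU = 4.16337 × 10^10 m
r = 0.4146 AU = 6.20242 × 10^10 m
GM = 3.719 × 10^15 m³/s²
2/r − 1/a = 3.22455 × 10^-11 − 2.4019 × 10^-11 = 8.22648 × 10^-12 m⁻¹
v² = GM (2/r − 1/a) = 30594.3 m²/s²
v = 174.912 m/s ≈ 174.9 m/s

Final answer: 174.9 m/s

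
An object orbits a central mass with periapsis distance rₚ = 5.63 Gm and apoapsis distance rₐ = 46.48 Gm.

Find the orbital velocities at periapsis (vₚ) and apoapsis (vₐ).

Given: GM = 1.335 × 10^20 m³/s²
rₚ = 5.63 Gm = 5.63 × 10^9 m
rₐ = 46.48 Gm = 4.648 × 10^10 m
GM = 1.335 × 10^20 m³/s²
a = (rₚ + rₐ)/2 = 2.6055 × 10^10 m
Vis-viva: v² = GM (2/r − 1/a)
vₚ² = 1.335 × 10^20 × (3.5524 × 10^-10 − 3.83803 × 10^-11) = 4.23007 × 10^10 m²/s²
vₚ = 205671 m/s ≈ 205.7 km/s
vₐ² = 1.335 × 10^20 × (4.30293 × 10^-11 − 3.83803 × 10^-11) = 6.2063 × 10^8 m²/s²
vₐ = 24912.4 m/s ≈ 24.91 km/s

Final answer: vₚ = 205.7 km/s, vₐ = 24.91 km/s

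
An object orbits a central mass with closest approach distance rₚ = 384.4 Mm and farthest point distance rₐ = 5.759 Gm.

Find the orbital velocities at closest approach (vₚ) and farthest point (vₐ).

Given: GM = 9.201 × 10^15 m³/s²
rₚ = 384.4 Mm = 3.844 × 10^8 m
rₐ = 5.759 Gm = 5.759 × 10^9 m
GM = 9.201 × 10^15 m³/s²
a = (rₚ + rₐ)/2 = 3.0717 × 10^9 m
Vis-viva: v² = GM (2/r − 1/a)
vₚ² = 9.201 × 10^15 × (5.20291 × 10^-9 − 3.25553 × 10^-10) = 4.48766 × 10^7 m²/s²
vₚ = 6699 m/s ≈ 6.699 km/s
vₐ² = 9.201 × 10^15 × (3.47283 × 10^-10 − 3.25553 × 10^-10) = 199937 m²/s²
vₐ = 447.143 m/s ≈ 447.1 m/s

Final answer: vₚ = 6.699 km/s, vₐ = 447.1 m/s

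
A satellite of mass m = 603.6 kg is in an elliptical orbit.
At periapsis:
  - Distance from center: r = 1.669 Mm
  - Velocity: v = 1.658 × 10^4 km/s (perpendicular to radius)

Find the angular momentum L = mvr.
r = 1.669 Mm = 1.669 × 10^6 m
v = 1.658 × 10^4 km/s = 1.658 × 10^7 m/s
vr = 1.658 × 10^7 × 1.669 × 10^6 = 2.7672 × 10^13 m²/s
L = m × vr = 603.6 × 2.7672 × 10^13 = 1.67028 × 10^16 kg·m²/s ≈ 1.67 × 10^16 kg·m²/s

Final answer: L = 1.67 × 10^16 kg·m²/s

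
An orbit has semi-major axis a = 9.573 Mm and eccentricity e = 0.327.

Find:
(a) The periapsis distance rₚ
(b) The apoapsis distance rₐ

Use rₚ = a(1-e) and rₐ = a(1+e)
a = 9.573 Mm = 9.573 × 10^6 m
e = 0.327:  1 − e = 0.673,  1 + e = 1.327
(a) rₚ = a(1 − e) = 9.573 × 10^6 m × 0.673 = 6.44263 × 10^6 m ≈ 6.443 Mm
(b) rₐ = a(1 + e) = 9.573 × 10^6 m × 1.327 = 1.27034 × 10^7 m ≈ 12.7 Mm

Final answer:
(a) rₚ = 6.443 Mm
(b) rₐ = 12.7 Mm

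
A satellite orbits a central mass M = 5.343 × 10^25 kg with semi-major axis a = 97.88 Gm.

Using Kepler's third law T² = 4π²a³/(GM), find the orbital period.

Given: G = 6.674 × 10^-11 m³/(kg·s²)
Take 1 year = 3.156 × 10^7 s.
M = 5.343 × 10^25 kg
GM = G × M = 6.674 × 10^-11 × 5.343 × 10^25 = 3.56592 × 10^15 m³/s²
a = 97.88 Gm = 9.788 × 10^10 m
a³ = 9.37739 × 10^32 m³
T = 2π √(a³/GM) = 2π √((9.37739 × 10^32) / (3.56592 × 10^15)) = 2π × 5.12809 × 10^8 s
T = 3.22207 × 10^9 s ≈ 102.1 years

Final answer: 102.1 years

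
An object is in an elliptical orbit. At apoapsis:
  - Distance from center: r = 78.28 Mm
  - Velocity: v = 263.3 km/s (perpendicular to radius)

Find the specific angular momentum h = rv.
r = 78.28 Mm = 7.828 × 10^7 m
v = 263.3 km/s = 263300 m/s
h = rv = 7.828 × 10^7 × 263300 = 2.06111 × 10^13 m²/s ≈ 2.061 × 10^13 m²/s

Final answer: h = 2.061 × 10^13 m²/s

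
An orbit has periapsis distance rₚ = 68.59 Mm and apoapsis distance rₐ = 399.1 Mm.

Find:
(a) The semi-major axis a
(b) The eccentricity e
rₚ = 68.59 Mm = 6.859 × 10^7 m
rₐ = 399.1 Mm = 3.991 × 10^8 m
(a) a = (rₚ + rₐ)/2 = 2.33845 × 10^8 m ≈ 233.8 Mm
(b) e = (rₐ − rₚ)/(rₐ + rₚ) = (3.3051 × 10^8) / (4.6769 × 10^8) = 0.706686

Final answer:
(a) a = 233.8 Mm
(b) e = 0.7067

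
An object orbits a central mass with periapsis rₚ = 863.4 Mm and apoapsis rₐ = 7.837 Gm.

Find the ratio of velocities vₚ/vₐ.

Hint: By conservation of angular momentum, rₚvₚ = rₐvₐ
rₚ = 863.4 Mm = 8.634 × 10^8 m
rₐ = 7.837 Gm = 7.837 × 10^9 m
rₚvₚ = rₐvₐ  ⇒  vₚ/vₐ = rₐ/rₚ
vₚ/vₐ = (7.837 × 10^9) / (8.634 × 10^8) = 9.07691

Final answer: vₚ/vₐ = 9.077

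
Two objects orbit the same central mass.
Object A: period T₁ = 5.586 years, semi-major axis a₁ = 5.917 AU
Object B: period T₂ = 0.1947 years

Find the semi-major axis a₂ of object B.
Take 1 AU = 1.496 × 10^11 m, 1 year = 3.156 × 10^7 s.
T₁ = 5.586 years = 1.76294 × 10^8 s
T₂ = 0.1947 years = 6.14473 × 10^6 s
a₁ = 5.917 AU = 8.85183 × 10^11 m
Kepler's third law: (T₂/T₁)² = (a₂/a₁)³  ⇒  a₂ = a₁ (T₂/T₁)^(2/3)
T₂/T₁ = 0.034855
(T₂/T₁)^(2/3) = 0.106703
a₂ = 8.85183 × 10^11 m × 0.106703 = 9.44517 × 10^10 m ≈ 0.6314 AU

Final answer: a₂ = 0.6314 AU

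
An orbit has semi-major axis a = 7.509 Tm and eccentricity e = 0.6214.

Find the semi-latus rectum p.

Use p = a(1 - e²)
a = 7.509 Tm = 7.509 × 10^12 m
e = 0.6214,  e² = 0.386138,  1 − e² = 0.613862
p = a(1 − e²) = 7.509 × 10^12 m × 0.613862 = 4.60949 × 10^12 m ≈ 4.609 Tm

Final answer: p = 4.609 Tm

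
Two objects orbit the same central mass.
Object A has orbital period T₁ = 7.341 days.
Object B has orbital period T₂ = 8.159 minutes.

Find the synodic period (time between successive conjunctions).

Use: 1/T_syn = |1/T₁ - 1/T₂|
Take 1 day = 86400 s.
T₁ = 7.341 days = 634262 s
T₂ = 8.159 minutes = 489.54 s
1/T₁ = 1.57663 × 10^-6 s⁻¹
1/T₂ = 0.00204273 s⁻¹
|1/T₁ − 1/T₂| = 0.00204116 s⁻¹
T_syn = 1 / |1/T₁ − 1/T₂| = 489.918 s ≈ 8.165 minutes

Final answer: T_syn = 8.165 minutes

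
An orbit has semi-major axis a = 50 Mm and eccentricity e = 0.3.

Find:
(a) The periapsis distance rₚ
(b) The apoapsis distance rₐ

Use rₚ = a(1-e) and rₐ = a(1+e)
a = 50 Mm = 5 × 10^7 m
e = 0.3:  1 − e = 0.7,  1 + e = 1.3
(a) rₚ = a(1 − e) = 5 × 10^7 m × 0.7 = 3.5 × 10^7 m ≈ 35 Mm
(b) rₐ = a(1 + e) = 5 × 10^7 m × 1.3 = 6.5 × 10^7 m ≈ 65 Mm

Final answer:
(a) rₚ = 35 Mm
(b) rₐ = 65 Mm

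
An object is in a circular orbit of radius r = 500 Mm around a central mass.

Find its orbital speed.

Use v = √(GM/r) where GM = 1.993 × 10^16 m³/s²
r = 500 Mm = 5 × 10^8 m
GM = 1.993 × 10^16 m³/s²
GM/r = (1.993 × 10^16) / (5 × 10^8) = 3.986 × 10^7 m²/s²
v = √(GM/r) = 6313.48 m/s ≈ 6.313 km/s

Final answer: 6.313 km/s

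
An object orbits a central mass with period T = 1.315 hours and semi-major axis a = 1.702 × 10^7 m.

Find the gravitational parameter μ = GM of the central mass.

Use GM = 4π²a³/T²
T = 1.315 hours = 4734 s
a = 1.702 × 10^7 m
a³ = 4.93036 × 10^21 m³
T² = 2.24108 × 10^7 s²
GM = 4π² × (4.93036 × 10^21) / (2.24108 × 10^7) = 8.68524 × 10^15 m³/s²
GM ≈ 8.685 × 10^15 m³/s²

Final answer: GM = 8.685 × 10^15 m³/s²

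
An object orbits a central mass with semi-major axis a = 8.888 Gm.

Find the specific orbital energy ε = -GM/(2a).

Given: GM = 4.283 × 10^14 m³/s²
a = 8.888 Gm = 8.888 × 10^9 m
GM = 4.283 × 10^14 m³/s²
2a = 1.7776 × 10^10 m
ε = −GM/(2a) = -24094.3 J/kg ≈ -24.09 kJ/kg

Final answer: -24.09 kJ/kg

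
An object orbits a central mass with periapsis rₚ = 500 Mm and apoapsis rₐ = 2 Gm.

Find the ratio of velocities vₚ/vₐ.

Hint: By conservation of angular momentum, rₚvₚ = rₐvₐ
rₚ = 500 Mm = 5 × 10^8 m
rₐ = 2 Gm = 2 × 10^9 m
rₚvₚ = rₐvₐ  ⇒  vₚ/vₐ = rₐ/rₚ
vₚ/vₐ = (2 × 10^9) / (5 × 10^8) = 4

Final answer: vₚ/vₐ = 4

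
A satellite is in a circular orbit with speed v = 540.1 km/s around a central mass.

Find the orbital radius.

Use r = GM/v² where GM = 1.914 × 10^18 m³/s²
v = 540.1 km/s = 540100 m/s
GM = 1.914 × 10^18 m³/s²
v² = 2.91708 × 10^11 m²/s²
r = GM/v² = (1.914 × 10^18) / (2.91708 × 10^11) = 6.56136 × 10^6 m ≈ 6.561 × 10^6 m

Final answer: 6.561 × 10^6 m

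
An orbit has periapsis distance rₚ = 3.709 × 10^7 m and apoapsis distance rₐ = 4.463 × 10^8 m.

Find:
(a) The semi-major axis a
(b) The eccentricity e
rₚ = 3.709 × 10^7 m
rₐ = 4.463 × 10^8 m
(a) a = (rₚ + rₐ)/2 = 2.41695 × 10^8 m ≈ 2.417 × 10^8 m
(b) e = (rₐ − rₚ)/(rₐ + rₚ) = (4.0921 × 10^8) / (4.8339 × 10^8) = 0.846542

Final answer:
(a) a = 2.417 × 10^8 m
(b) e = 0.8465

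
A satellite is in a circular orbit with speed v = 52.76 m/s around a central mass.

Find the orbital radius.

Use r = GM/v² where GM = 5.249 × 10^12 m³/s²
v = 52.76 m/s
GM = 5.249 × 10^12 m³/s²
v² = 2783.62 m²/s²
r = GM/v² = (5.249 × 10^12) / 2783.62 = 1.88568 × 10^9 m ≈ 1.886 Gm

Final answer: 1.886 Gm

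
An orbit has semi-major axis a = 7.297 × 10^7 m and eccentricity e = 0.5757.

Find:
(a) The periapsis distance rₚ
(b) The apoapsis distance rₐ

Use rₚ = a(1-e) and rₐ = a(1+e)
a = 7.297 × 10^7 m
e = 0.5757:  1 − e = 0.4243,  1 + e = 1.5757
(a) rₚ = a(1 − e) = 7.297 × 10^7 m × 0.4243 = 3.09612 × 10^7 m ≈ 3.096 × 10^7 m
(b) rₐ = a(1 + e) = 7.297 × 10^7 m × 1.5757 = 1.14979 × 10^8 m ≈ 1.15 × 10^8 m

Final answer:
(a) rₚ = 3.096 × 10^7 m
(b) rₐ = 1.15 × 10^8 m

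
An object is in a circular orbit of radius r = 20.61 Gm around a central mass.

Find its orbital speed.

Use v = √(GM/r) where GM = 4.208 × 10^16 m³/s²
r = 20.61 Gm = 2.061 × 10^10 m
GM = 4.208 × 10^16 m³/s²
GM/r = (4.208 × 10^16) / (2.061 × 10^10) = 2.04173 × 10^6 m²/s²
v = √(GM/r) = 1428.89 m/s ≈ 1.429 km/s

Final answer: 1.429 km/s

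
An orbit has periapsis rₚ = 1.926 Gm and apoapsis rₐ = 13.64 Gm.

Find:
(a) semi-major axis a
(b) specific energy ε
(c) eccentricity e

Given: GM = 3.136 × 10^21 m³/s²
rₚ = 1.926 Gm = 1.926 × 10^9 m
rₐ = 13.64 Gm = 1.364 × 10^10 m
GM = 3.136 × 10^21 m³/s²
a = (rₚ + rₐ)/2 = 7.783 × 10^9 m
e = (rₐ − rₚ)/(rₐ + rₚ) = (1.1714 × 10^10) / (1.5566 × 10^10) = 0.752538
(a) a = 7.783 × 10^9 m ≈ 7.783 Gm
(b) 2a = 1.5566 × 10^10 m;  ε = −GM/(2a) = -2.01465 × 10^11 J/kg ≈ -201.5 GJ/kg
(c) e = 0.752538 ≈ 0.7525

Final answer:
(a) semi-major axis a = 7.783 Gm
(b) specific energy ε = -201.5 GJ/kg
(c) eccentricity e = 0.7525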